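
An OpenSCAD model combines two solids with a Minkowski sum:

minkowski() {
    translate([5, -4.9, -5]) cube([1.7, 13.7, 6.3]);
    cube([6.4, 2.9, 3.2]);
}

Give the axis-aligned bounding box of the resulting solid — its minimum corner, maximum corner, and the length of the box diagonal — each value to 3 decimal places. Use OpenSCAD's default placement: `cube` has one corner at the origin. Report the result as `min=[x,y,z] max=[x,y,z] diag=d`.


min=[5.000,-4.900,-5.000] max=[13.100,11.700,4.500] diag=20.771

A = translate([5, -4.9, -5]) cube([1.7, 13.7, 6.3]) → bbox [5,-4.9,-5] .. [6.7,8.8,1.3]
B = cube([6.4, 2.9, 3.2]) → bbox [0,0,0] .. [6.4,2.9,3.2]
lo = A.lo+B.lo = [5+0, -4.9+0, -5+0] = [5.000,-4.900,-5.000]
hi = A.hi+B.hi = [6.7+6.4, 8.8+2.9, 1.3+3.2] = [13.100,11.700,4.500]
diag = √(8.1²+16.6²+9.5²) = √431.42 = 20.771


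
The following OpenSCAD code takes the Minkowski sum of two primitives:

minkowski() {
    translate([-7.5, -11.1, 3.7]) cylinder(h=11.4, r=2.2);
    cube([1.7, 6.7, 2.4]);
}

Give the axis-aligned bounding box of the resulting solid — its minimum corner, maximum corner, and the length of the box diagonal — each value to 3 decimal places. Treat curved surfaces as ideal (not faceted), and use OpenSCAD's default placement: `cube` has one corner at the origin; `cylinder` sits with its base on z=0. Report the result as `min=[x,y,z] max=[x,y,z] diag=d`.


min=[-9.700,-13.300,3.700] max=[-3.600,-2.200,17.500] diag=18.731

A = translate([-7.5, -11.1, 3.7]) cylinder(h=11.4, r=2.2) → bbox [-9.7,-13.3,3.7] .. [-5.3,-8.9,15.1]
B = cube([1.7, 6.7, 2.4]) → bbox [0,0,0] .. [1.7,6.7,2.4]
lo = A.lo+B.lo = [-9.7+0, -13.3+0, 3.7+0] = [-9.700,-13.300,3.700]
hi = A.hi+B.hi = [-5.3+1.7, -8.9+6.7, 15.1+2.4] = [-3.600,-2.200,17.500]
diag = √(6.1²+11.1²+13.8²) = √350.86 = 18.731


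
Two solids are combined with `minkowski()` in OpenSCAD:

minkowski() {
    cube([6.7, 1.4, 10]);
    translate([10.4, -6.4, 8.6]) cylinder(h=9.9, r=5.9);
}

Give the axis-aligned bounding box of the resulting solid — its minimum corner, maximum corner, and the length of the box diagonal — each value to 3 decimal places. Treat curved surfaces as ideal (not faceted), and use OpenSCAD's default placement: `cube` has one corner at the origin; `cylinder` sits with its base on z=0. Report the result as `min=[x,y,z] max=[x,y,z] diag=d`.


A = translate([10.4, -6.4, 8.6]) cylinder(h=9.9, r=5.9) → bbox [4.5,-12.3,8.6] .. [16.3,-0.5,18.5]
B = cube([6.7, 1.4, 10]) → bbox [0,0,0] .. [6.7,1.4,10]
lo = A.lo+B.lo = [4.5+0, -12.3+0, 8.6+0] = [4.500,-12.300,8.600]
hi = A.hi+B.hi = [16.3+6.7, -0.5+1.4, 18.5+10] = [23.000,0.900,28.500]
diag = √(18.5²+13.2²+19.9²) = √912.5 = 30.208

min=[4.500,-12.300,8.600] max=[23.000,0.900,28.500] diag=30.208


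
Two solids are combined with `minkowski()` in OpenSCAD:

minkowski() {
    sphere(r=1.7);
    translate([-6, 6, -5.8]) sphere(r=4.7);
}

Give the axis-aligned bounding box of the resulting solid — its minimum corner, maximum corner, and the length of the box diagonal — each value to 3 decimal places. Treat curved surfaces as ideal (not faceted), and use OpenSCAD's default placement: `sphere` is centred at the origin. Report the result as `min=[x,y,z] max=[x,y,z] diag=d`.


min=[-12.400,-0.400,-12.200] max=[0.400,12.400,0.600] diag=22.170

A = translate([-6, 6, -5.8]) sphere(r=4.7) → bbox [-10.7,1.3,-10.5] .. [-1.3,10.7,-1.1]
B = sphere(r=1.7) → bbox [-1.7,-1.7,-1.7] .. [1.7,1.7,1.7]
lo = A.lo+B.lo = [-10.7-1.7, 1.3-1.7, -10.5-1.7] = [-12.400,-0.400,-12.200]
hi = A.hi+B.hi = [-1.3+1.7, 10.7+1.7, -1.1+1.7] = [0.400,12.400,0.600]
diag = √(12.8²+12.8²+12.8²) = √491.52 = 22.170


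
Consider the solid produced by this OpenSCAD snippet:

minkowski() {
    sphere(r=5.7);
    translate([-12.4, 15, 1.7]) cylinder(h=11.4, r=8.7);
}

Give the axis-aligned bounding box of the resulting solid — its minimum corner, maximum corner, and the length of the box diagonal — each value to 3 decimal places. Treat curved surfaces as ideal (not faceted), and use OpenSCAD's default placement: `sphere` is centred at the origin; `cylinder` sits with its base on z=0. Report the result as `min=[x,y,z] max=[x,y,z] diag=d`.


A = translate([-12.4, 15, 1.7]) cylinder(h=11.4, r=8.7) → bbox [-21.1,6.3,1.7] .. [-3.7,23.7,13.1]
B = sphere(r=5.7) → bbox [-5.7,-5.7,-5.7] .. [5.7,5.7,5.7]
lo = A.lo+B.lo = [-21.1-5.7, 6.3-5.7, 1.7-5.7] = [-26.800,0.600,-4.000]
hi = A.hi+B.hi = [-3.7+5.7, 23.7+5.7, 13.1+5.7] = [2.000,29.400,18.800]
diag = √(28.8²+28.8²+22.8²) = √2178.72 = 46.677

min=[-26.800,0.600,-4.000] max=[2.000,29.400,18.800] diag=46.677


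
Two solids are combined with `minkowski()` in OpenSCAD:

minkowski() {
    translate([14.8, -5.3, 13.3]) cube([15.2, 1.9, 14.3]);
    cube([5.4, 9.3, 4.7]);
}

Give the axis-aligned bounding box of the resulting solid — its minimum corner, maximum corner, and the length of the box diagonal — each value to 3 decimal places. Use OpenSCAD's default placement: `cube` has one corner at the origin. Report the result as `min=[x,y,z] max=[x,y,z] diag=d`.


min=[14.800,-5.300,13.300] max=[35.400,5.900,32.300] diag=30.179

A = translate([14.8, -5.3, 13.3]) cube([15.2, 1.9, 14.3]) → bbox [14.8,-5.3,13.3] .. [30,-3.4,27.6]
B = cube([5.4, 9.3, 4.7]) → bbox [0,0,0] .. [5.4,9.3,4.7]
lo = A.lo+B.lo = [14.8+0, -5.3+0, 13.3+0] = [14.800,-5.300,13.300]
hi = A.hi+B.hi = [30+5.4, -3.4+9.3, 27.6+4.7] = [35.400,5.900,32.300]
diag = √(20.6²+11.2²+19²) = √910.8 = 30.179


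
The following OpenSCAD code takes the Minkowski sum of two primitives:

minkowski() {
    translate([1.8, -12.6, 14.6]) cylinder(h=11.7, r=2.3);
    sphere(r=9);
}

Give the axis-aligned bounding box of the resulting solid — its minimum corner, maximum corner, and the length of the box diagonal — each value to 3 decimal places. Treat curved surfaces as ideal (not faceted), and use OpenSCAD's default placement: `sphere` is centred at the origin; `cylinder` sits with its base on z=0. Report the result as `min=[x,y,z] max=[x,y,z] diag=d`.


A = translate([1.8, -12.6, 14.6]) cylinder(h=11.7, r=2.3) → bbox [-0.5,-14.9,14.6] .. [4.1,-10.3,26.3]
B = sphere(r=9) → bbox [-9,-9,-9] .. [9,9,9]
lo = A.lo+B.lo = [-0.5-9, -14.9-9, 14.6-9] = [-9.500,-23.900,5.600]
hi = A.hi+B.hi = [4.1+9, -10.3+9, 26.3+9] = [13.100,-1.300,35.300]
diag = √(22.6²+22.6²+29.7²) = √1903.61 = 43.630

min=[-9.500,-23.900,5.600] max=[13.100,-1.300,35.300] diag=43.630


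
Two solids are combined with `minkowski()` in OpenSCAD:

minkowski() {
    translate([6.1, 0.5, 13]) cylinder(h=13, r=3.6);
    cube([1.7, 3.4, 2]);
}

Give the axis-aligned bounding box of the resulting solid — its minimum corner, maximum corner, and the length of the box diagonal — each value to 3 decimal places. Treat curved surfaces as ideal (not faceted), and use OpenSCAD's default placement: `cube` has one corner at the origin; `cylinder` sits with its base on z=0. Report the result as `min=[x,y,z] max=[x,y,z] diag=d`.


A = translate([6.1, 0.5, 13]) cylinder(h=13, r=3.6) → bbox [2.5,-3.1,13] .. [9.7,4.1,26]
B = cube([1.7, 3.4, 2]) → bbox [0,0,0] .. [1.7,3.4,2]
lo = A.lo+B.lo = [2.5+0, -3.1+0, 13+0] = [2.500,-3.100,13.000]
hi = A.hi+B.hi = [9.7+1.7, 4.1+3.4, 26+2] = [11.400,7.500,28.000]
diag = √(8.9²+10.6²+15²) = √416.57 = 20.410

min=[2.500,-3.100,13.000] max=[11.400,7.500,28.000] diag=20.410


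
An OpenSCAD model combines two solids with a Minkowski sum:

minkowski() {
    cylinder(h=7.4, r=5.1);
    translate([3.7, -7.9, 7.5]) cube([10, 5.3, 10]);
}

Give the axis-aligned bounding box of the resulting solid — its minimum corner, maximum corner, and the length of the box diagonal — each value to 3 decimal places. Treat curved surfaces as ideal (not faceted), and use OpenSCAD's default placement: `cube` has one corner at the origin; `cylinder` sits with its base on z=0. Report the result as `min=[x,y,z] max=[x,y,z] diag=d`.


A = translate([3.7, -7.9, 7.5]) cube([10, 5.3, 10]) → bbox [3.7,-7.9,7.5] .. [13.7,-2.6,17.5]
B = cylinder(h=7.4, r=5.1) → bbox [-5.1,-5.1,0] .. [5.1,5.1,7.4]
lo = A.lo+B.lo = [3.7-5.1, -7.9-5.1, 7.5+0] = [-1.400,-13.000,7.500]
hi = A.hi+B.hi = [13.7+5.1, -2.6+5.1, 17.5+7.4] = [18.800,2.500,24.900]
diag = √(20.2²+15.5²+17.4²) = √951.05 = 30.839

min=[-1.400,-13.000,7.500] max=[18.800,2.500,24.900] diag=30.839


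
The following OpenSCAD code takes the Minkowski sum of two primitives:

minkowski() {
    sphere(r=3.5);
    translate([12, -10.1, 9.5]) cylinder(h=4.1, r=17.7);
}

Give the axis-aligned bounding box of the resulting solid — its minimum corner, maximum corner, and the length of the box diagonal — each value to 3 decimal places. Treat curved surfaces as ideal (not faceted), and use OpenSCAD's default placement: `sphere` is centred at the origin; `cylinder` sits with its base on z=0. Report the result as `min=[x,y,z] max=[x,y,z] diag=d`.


min=[-9.200,-31.300,6.000] max=[33.200,11.100,17.100] diag=60.981

A = translate([12, -10.1, 9.5]) cylinder(h=4.1, r=17.7) → bbox [-5.7,-27.8,9.5] .. [29.7,7.6,13.6]
B = sphere(r=3.5) → bbox [-3.5,-3.5,-3.5] .. [3.5,3.5,3.5]
lo = A.lo+B.lo = [-5.7-3.5, -27.8-3.5, 9.5-3.5] = [-9.200,-31.300,6.000]
hi = A.hi+B.hi = [29.7+3.5, 7.6+3.5, 13.6+3.5] = [33.200,11.100,17.100]
diag = √(42.4²+42.4²+11.1²) = √3718.73 = 60.981


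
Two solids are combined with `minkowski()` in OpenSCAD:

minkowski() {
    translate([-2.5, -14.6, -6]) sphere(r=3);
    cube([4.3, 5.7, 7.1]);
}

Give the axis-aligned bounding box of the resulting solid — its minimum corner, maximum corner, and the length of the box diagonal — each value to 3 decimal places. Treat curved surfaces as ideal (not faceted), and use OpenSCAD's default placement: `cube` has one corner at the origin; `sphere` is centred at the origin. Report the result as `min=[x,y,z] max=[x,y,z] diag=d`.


A = translate([-2.5, -14.6, -6]) sphere(r=3) → bbox [-5.5,-17.6,-9] .. [0.5,-11.6,-3]
B = cube([4.3, 5.7, 7.1]) → bbox [0,0,0] .. [4.3,5.7,7.1]
lo = A.lo+B.lo = [-5.5+0, -17.6+0, -9+0] = [-5.500,-17.600,-9.000]
hi = A.hi+B.hi = [0.5+4.3, -11.6+5.7, -3+7.1] = [4.800,-5.900,4.100]
diag = √(10.3²+11.7²+13.1²) = √414.59 = 20.361

min=[-5.500,-17.600,-9.000] max=[4.800,-5.900,4.100] diag=20.361


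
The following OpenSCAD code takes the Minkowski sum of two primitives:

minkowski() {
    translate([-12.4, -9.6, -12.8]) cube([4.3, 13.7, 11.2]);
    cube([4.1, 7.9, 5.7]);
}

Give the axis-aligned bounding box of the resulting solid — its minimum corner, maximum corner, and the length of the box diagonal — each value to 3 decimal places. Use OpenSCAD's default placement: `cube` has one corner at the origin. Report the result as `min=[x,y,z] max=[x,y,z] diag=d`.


min=[-12.400,-9.600,-12.800] max=[-4.000,12.000,4.100] diag=28.683

A = translate([-12.4, -9.6, -12.8]) cube([4.3, 13.7, 11.2]) → bbox [-12.4,-9.6,-12.8] .. [-8.1,4.1,-1.6]
B = cube([4.1, 7.9, 5.7]) → bbox [0,0,0] .. [4.1,7.9,5.7]
lo = A.lo+B.lo = [-12.4+0, -9.6+0, -12.8+0] = [-12.400,-9.600,-12.800]
hi = A.hi+B.hi = [-8.1+4.1, 4.1+7.9, -1.6+5.7] = [-4.000,12.000,4.100]
diag = √(8.4²+21.6²+16.9²) = √822.73 = 28.683


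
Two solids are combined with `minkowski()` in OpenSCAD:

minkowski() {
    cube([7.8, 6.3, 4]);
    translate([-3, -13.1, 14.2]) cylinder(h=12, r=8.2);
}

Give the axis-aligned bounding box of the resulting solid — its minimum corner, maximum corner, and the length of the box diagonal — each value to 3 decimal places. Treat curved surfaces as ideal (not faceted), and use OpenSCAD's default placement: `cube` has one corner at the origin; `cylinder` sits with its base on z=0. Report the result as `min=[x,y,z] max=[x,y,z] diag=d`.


min=[-11.200,-21.300,14.200] max=[13.000,1.400,30.200] diag=36.837

A = translate([-3, -13.1, 14.2]) cylinder(h=12, r=8.2) → bbox [-11.2,-21.3,14.2] .. [5.2,-4.9,26.2]
B = cube([7.8, 6.3, 4]) → bbox [0,0,0] .. [7.8,6.3,4]
lo = A.lo+B.lo = [-11.2+0, -21.3+0, 14.2+0] = [-11.200,-21.300,14.200]
hi = A.hi+B.hi = [5.2+7.8, -4.9+6.3, 26.2+4] = [13.000,1.400,30.200]
diag = √(24.2²+22.7²+16²) = √1356.93 = 36.837


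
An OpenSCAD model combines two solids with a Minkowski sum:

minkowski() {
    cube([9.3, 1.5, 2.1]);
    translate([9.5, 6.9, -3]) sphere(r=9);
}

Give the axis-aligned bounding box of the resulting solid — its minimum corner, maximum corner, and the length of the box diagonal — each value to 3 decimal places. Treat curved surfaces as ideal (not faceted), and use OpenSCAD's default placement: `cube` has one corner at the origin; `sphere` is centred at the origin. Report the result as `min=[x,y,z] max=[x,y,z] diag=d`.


A = translate([9.5, 6.9, -3]) sphere(r=9) → bbox [0.5,-2.1,-12] .. [18.5,15.9,6]
B = cube([9.3, 1.5, 2.1]) → bbox [0,0,0] .. [9.3,1.5,2.1]
lo = A.lo+B.lo = [0.5+0, -2.1+0, -12+0] = [0.500,-2.100,-12.000]
hi = A.hi+B.hi = [18.5+9.3, 15.9+1.5, 6+2.1] = [27.800,17.400,8.100]
diag = √(27.3²+19.5²+20.1²) = √1529.55 = 39.109

min=[0.500,-2.100,-12.000] max=[27.800,17.400,8.100] diag=39.109


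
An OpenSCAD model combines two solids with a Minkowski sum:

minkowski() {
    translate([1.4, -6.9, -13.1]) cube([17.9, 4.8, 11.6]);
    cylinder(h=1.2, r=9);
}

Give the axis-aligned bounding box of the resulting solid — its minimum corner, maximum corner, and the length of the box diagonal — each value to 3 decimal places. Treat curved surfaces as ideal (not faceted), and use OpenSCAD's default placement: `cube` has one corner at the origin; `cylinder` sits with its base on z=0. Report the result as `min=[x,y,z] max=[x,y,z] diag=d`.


A = translate([1.4, -6.9, -13.1]) cube([17.9, 4.8, 11.6]) → bbox [1.4,-6.9,-13.1] .. [19.3,-2.1,-1.5]
B = cylinder(h=1.2, r=9) → bbox [-9,-9,0] .. [9,9,1.2]
lo = A.lo+B.lo = [1.4-9, -6.9-9, -13.1+0] = [-7.600,-15.900,-13.100]
hi = A.hi+B.hi = [19.3+9, -2.1+9, -1.5+1.2] = [28.300,6.900,-0.300]
diag = √(35.9²+22.8²+12.8²) = √1972.49 = 44.413

min=[-7.600,-15.900,-13.100] max=[28.300,6.900,-0.300] diag=44.413


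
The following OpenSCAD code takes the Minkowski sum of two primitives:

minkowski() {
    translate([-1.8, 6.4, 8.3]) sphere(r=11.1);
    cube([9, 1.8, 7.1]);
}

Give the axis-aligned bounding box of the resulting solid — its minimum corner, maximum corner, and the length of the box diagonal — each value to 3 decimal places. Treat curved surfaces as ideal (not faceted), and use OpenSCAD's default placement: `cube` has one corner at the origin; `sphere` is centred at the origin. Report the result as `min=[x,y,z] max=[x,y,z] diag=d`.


min=[-12.900,-4.700,-2.800] max=[18.300,19.300,26.500] diag=49.071

A = translate([-1.8, 6.4, 8.3]) sphere(r=11.1) → bbox [-12.9,-4.7,-2.8] .. [9.3,17.5,19.4]
B = cube([9, 1.8, 7.1]) → bbox [0,0,0] .. [9,1.8,7.1]
lo = A.lo+B.lo = [-12.9+0, -4.7+0, -2.8+0] = [-12.900,-4.700,-2.800]
hi = A.hi+B.hi = [9.3+9, 17.5+1.8, 19.4+7.1] = [18.300,19.300,26.500]
diag = √(31.2²+24²+29.3²) = √2407.93 = 49.071


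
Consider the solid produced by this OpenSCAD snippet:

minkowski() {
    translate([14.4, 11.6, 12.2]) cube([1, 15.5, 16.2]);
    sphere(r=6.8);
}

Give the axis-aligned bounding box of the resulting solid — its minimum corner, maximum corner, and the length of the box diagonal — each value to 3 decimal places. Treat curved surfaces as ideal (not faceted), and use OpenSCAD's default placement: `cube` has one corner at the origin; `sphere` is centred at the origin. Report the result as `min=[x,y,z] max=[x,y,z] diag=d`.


A = translate([14.4, 11.6, 12.2]) cube([1, 15.5, 16.2]) → bbox [14.4,11.6,12.2] .. [15.4,27.1,28.4]
B = sphere(r=6.8) → bbox [-6.8,-6.8,-6.8] .. [6.8,6.8,6.8]
lo = A.lo+B.lo = [14.4-6.8, 11.6-6.8, 12.2-6.8] = [7.600,4.800,5.400]
hi = A.hi+B.hi = [15.4+6.8, 27.1+6.8, 28.4+6.8] = [22.200,33.900,35.200]
diag = √(14.6²+29.1²+29.8²) = √1948.01 = 44.136

min=[7.600,4.800,5.400] max=[22.200,33.900,35.200] diag=44.136


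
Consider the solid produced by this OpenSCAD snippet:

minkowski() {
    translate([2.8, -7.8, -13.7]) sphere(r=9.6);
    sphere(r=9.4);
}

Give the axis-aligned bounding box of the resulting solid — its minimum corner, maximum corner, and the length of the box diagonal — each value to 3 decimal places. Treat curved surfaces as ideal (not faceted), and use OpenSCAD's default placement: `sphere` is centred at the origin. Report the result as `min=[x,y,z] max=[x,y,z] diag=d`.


A = translate([2.8, -7.8, -13.7]) sphere(r=9.6) → bbox [-6.8,-17.4,-23.3] .. [12.4,1.8,-4.1]
B = sphere(r=9.4) → bbox [-9.4,-9.4,-9.4] .. [9.4,9.4,9.4]
lo = A.lo+B.lo = [-6.8-9.4, -17.4-9.4, -23.3-9.4] = [-16.200,-26.800,-32.700]
hi = A.hi+B.hi = [12.4+9.4, 1.8+9.4, -4.1+9.4] = [21.800,11.200,5.300]
diag = √(38²+38²+38²) = √4332 = 65.818

min=[-16.200,-26.800,-32.700] max=[21.800,11.200,5.300] diag=65.818


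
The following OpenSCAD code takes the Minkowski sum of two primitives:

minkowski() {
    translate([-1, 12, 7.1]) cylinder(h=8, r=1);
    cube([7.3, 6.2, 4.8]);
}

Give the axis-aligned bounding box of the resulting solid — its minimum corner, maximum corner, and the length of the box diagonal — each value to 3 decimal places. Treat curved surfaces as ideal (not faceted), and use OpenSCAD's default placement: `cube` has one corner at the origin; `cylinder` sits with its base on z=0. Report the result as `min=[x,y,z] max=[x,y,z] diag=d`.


min=[-2.000,11.000,7.100] max=[7.300,19.200,19.900] diag=17.820

A = translate([-1, 12, 7.1]) cylinder(h=8, r=1) → bbox [-2,11,7.1] .. [0,13,15.1]
B = cube([7.3, 6.2, 4.8]) → bbox [0,0,0] .. [7.3,6.2,4.8]
lo = A.lo+B.lo = [-2+0, 11+0, 7.1+0] = [-2.000,11.000,7.100]
hi = A.hi+B.hi = [0+7.3, 13+6.2, 15.1+4.8] = [7.300,19.200,19.900]
diag = √(9.3²+8.2²+12.8²) = √317.57 = 17.820


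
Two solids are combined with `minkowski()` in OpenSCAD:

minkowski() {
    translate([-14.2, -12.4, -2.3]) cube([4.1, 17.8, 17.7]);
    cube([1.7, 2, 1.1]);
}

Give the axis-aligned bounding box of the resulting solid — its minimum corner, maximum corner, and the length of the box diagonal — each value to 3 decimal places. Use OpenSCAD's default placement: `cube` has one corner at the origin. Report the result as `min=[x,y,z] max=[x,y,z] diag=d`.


A = translate([-14.2, -12.4, -2.3]) cube([4.1, 17.8, 17.7]) → bbox [-14.2,-12.4,-2.3] .. [-10.1,5.4,15.4]
B = cube([1.7, 2, 1.1]) → bbox [0,0,0] .. [1.7,2,1.1]
lo = A.lo+B.lo = [-14.2+0, -12.4+0, -2.3+0] = [-14.200,-12.400,-2.300]
hi = A.hi+B.hi = [-10.1+1.7, 5.4+2, 15.4+1.1] = [-8.400,7.400,16.500]
diag = √(5.8²+19.8²+18.8²) = √779.12 = 27.913

min=[-14.200,-12.400,-2.300] max=[-8.400,7.400,16.500] diag=27.913


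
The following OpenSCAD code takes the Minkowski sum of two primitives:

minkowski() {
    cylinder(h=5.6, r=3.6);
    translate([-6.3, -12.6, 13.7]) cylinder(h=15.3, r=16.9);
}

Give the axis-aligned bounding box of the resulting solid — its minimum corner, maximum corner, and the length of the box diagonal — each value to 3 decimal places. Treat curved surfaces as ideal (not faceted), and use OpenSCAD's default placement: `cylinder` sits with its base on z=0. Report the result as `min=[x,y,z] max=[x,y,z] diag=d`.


A = translate([-6.3, -12.6, 13.7]) cylinder(h=15.3, r=16.9) → bbox [-23.2,-29.5,13.7] .. [10.6,4.3,29]
B = cylinder(h=5.6, r=3.6) → bbox [-3.6,-3.6,0] .. [3.6,3.6,5.6]
lo = A.lo+B.lo = [-23.2-3.6, -29.5-3.6, 13.7+0] = [-26.800,-33.100,13.700]
hi = A.hi+B.hi = [10.6+3.6, 4.3+3.6, 29+5.6] = [14.200,7.900,34.600]
diag = √(41²+41²+20.9²) = √3798.81 = 61.634

min=[-26.800,-33.100,13.700] max=[14.200,7.900,34.600] diag=61.634


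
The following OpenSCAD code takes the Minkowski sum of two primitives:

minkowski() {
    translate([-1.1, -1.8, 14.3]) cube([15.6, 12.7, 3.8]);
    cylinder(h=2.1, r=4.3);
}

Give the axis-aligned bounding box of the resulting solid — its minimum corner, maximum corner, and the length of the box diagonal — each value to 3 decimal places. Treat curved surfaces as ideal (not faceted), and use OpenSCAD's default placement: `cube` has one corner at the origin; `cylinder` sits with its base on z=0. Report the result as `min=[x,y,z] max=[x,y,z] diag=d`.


min=[-5.400,-6.100,14.300] max=[18.800,15.200,20.200] diag=32.774

A = translate([-1.1, -1.8, 14.3]) cube([15.6, 12.7, 3.8]) → bbox [-1.1,-1.8,14.3] .. [14.5,10.9,18.1]
B = cylinder(h=2.1, r=4.3) → bbox [-4.3,-4.3,0] .. [4.3,4.3,2.1]
lo = A.lo+B.lo = [-1.1-4.3, -1.8-4.3, 14.3+0] = [-5.400,-6.100,14.300]
hi = A.hi+B.hi = [14.5+4.3, 10.9+4.3, 18.1+2.1] = [18.800,15.200,20.200]
diag = √(24.2²+21.3²+5.9²) = √1074.14 = 32.774


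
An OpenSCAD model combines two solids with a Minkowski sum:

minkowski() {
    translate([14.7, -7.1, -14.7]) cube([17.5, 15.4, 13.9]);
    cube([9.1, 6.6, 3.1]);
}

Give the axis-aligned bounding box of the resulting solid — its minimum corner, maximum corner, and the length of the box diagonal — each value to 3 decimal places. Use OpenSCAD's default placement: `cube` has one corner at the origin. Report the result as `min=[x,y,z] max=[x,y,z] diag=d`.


min=[14.700,-7.100,-14.700] max=[41.300,14.900,2.300] diag=38.478

A = translate([14.7, -7.1, -14.7]) cube([17.5, 15.4, 13.9]) → bbox [14.7,-7.1,-14.7] .. [32.2,8.3,-0.8]
B = cube([9.1, 6.6, 3.1]) → bbox [0,0,0] .. [9.1,6.6,3.1]
lo = A.lo+B.lo = [14.7+0, -7.1+0, -14.7+0] = [14.700,-7.100,-14.700]
hi = A.hi+B.hi = [32.2+9.1, 8.3+6.6, -0.8+3.1] = [41.300,14.900,2.300]
diag = √(26.6²+22²+17²) = √1480.56 = 38.478


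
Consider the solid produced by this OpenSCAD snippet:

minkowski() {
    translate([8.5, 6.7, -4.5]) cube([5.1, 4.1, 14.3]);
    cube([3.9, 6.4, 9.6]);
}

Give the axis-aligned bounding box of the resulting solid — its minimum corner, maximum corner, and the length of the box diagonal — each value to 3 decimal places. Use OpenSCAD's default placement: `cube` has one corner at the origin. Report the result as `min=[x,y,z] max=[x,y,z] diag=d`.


min=[8.500,6.700,-4.500] max=[17.500,17.200,19.400] diag=27.613

A = translate([8.5, 6.7, -4.5]) cube([5.1, 4.1, 14.3]) → bbox [8.5,6.7,-4.5] .. [13.6,10.8,9.8]
B = cube([3.9, 6.4, 9.6]) → bbox [0,0,0] .. [3.9,6.4,9.6]
lo = A.lo+B.lo = [8.5+0, 6.7+0, -4.5+0] = [8.500,6.700,-4.500]
hi = A.hi+B.hi = [13.6+3.9, 10.8+6.4, 9.8+9.6] = [17.500,17.200,19.400]
diag = √(9²+10.5²+23.9²) = √762.46 = 27.613


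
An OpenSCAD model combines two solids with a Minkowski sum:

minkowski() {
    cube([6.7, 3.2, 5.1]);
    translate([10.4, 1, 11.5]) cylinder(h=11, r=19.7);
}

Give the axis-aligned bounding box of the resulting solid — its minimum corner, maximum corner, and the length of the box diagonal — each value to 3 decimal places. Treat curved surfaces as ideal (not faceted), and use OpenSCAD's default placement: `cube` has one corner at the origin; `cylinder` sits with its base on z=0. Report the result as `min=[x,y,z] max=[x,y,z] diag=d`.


min=[-9.300,-18.700,11.500] max=[36.800,23.900,27.600] diag=64.801

A = translate([10.4, 1, 11.5]) cylinder(h=11, r=19.7) → bbox [-9.3,-18.7,11.5] .. [30.1,20.7,22.5]
B = cube([6.7, 3.2, 5.1]) → bbox [0,0,0] .. [6.7,3.2,5.1]
lo = A.lo+B.lo = [-9.3+0, -18.7+0, 11.5+0] = [-9.300,-18.700,11.500]
hi = A.hi+B.hi = [30.1+6.7, 20.7+3.2, 22.5+5.1] = [36.800,23.900,27.600]
diag = √(46.1²+42.6²+16.1²) = √4199.18 = 64.801


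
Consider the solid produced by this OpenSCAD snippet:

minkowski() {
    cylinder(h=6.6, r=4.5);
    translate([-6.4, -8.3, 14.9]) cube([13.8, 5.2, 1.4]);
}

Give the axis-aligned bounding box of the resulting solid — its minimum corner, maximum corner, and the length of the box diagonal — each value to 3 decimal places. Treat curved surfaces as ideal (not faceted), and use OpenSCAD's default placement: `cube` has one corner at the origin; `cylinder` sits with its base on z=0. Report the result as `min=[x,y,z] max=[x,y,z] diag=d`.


min=[-10.900,-12.800,14.900] max=[11.900,1.400,22.900] diag=28.026

A = translate([-6.4, -8.3, 14.9]) cube([13.8, 5.2, 1.4]) → bbox [-6.4,-8.3,14.9] .. [7.4,-3.1,16.3]
B = cylinder(h=6.6, r=4.5) → bbox [-4.5,-4.5,0] .. [4.5,4.5,6.6]
lo = A.lo+B.lo = [-6.4-4.5, -8.3-4.5, 14.9+0] = [-10.900,-12.800,14.900]
hi = A.hi+B.hi = [7.4+4.5, -3.1+4.5, 16.3+6.6] = [11.900,1.400,22.900]
diag = √(22.8²+14.2²+8²) = √785.48 = 28.026


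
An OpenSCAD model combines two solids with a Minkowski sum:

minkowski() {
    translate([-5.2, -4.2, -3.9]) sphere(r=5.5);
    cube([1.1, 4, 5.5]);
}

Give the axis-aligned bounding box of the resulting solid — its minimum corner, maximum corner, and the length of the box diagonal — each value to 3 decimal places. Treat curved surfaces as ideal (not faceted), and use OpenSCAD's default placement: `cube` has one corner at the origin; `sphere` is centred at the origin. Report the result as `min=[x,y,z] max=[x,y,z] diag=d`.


min=[-10.700,-9.700,-9.400] max=[1.400,5.300,7.100] diag=25.370

A = translate([-5.2, -4.2, -3.9]) sphere(r=5.5) → bbox [-10.7,-9.7,-9.4] .. [0.3,1.3,1.6]
B = cube([1.1, 4, 5.5]) → bbox [0,0,0] .. [1.1,4,5.5]
lo = A.lo+B.lo = [-10.7+0, -9.7+0, -9.4+0] = [-10.700,-9.700,-9.400]
hi = A.hi+B.hi = [0.3+1.1, 1.3+4, 1.6+5.5] = [1.400,5.300,7.100]
diag = √(12.1²+15²+16.5²) = √643.66 = 25.370


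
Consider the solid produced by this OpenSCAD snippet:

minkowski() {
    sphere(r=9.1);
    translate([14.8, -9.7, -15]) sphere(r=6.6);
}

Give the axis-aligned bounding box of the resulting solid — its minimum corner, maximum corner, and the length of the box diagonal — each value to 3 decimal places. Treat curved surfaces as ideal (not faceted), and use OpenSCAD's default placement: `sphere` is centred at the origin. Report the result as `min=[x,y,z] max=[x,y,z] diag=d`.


A = translate([14.8, -9.7, -15]) sphere(r=6.6) → bbox [8.2,-16.3,-21.6] .. [21.4,-3.1,-8.4]
B = sphere(r=9.1) → bbox [-9.1,-9.1,-9.1] .. [9.1,9.1,9.1]
lo = A.lo+B.lo = [8.2-9.1, -16.3-9.1, -21.6-9.1] = [-0.900,-25.400,-30.700]
hi = A.hi+B.hi = [21.4+9.1, -3.1+9.1, -8.4+9.1] = [30.500,6.000,0.700]
diag = √(31.4²+31.4²+31.4²) = √2957.88 = 54.386

min=[-0.900,-25.400,-30.700] max=[30.500,6.000,0.700] diag=54.386


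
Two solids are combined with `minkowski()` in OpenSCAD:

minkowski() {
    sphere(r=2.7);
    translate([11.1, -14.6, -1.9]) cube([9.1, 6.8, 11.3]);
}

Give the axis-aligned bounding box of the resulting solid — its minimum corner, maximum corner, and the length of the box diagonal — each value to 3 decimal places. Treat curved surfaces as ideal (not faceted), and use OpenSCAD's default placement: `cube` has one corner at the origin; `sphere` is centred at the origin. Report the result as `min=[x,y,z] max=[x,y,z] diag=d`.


A = translate([11.1, -14.6, -1.9]) cube([9.1, 6.8, 11.3]) → bbox [11.1,-14.6,-1.9] .. [20.2,-7.8,9.4]
B = sphere(r=2.7) → bbox [-2.7,-2.7,-2.7] .. [2.7,2.7,2.7]
lo = A.lo+B.lo = [11.1-2.7, -14.6-2.7, -1.9-2.7] = [8.400,-17.300,-4.600]
hi = A.hi+B.hi = [20.2+2.7, -7.8+2.7, 9.4+2.7] = [22.900,-5.100,12.100]
diag = √(14.5²+12.2²+16.7²) = √637.98 = 25.258

min=[8.400,-17.300,-4.600] max=[22.900,-5.100,12.100] diag=25.258


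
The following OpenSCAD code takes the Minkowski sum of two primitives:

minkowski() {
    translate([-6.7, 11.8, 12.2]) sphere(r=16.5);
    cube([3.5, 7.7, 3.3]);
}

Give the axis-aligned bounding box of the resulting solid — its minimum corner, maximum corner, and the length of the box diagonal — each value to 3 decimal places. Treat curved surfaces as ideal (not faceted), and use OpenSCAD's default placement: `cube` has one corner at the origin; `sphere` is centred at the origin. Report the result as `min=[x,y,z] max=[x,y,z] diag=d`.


min=[-23.200,-4.700,-4.300] max=[13.300,36.000,32.000] diag=65.623

A = translate([-6.7, 11.8, 12.2]) sphere(r=16.5) → bbox [-23.2,-4.7,-4.3] .. [9.8,28.3,28.7]
B = cube([3.5, 7.7, 3.3]) → bbox [0,0,0] .. [3.5,7.7,3.3]
lo = A.lo+B.lo = [-23.2+0, -4.7+0, -4.3+0] = [-23.200,-4.700,-4.300]
hi = A.hi+B.hi = [9.8+3.5, 28.3+7.7, 28.7+3.3] = [13.300,36.000,32.000]
diag = √(36.5²+40.7²+36.3²) = √4306.43 = 65.623


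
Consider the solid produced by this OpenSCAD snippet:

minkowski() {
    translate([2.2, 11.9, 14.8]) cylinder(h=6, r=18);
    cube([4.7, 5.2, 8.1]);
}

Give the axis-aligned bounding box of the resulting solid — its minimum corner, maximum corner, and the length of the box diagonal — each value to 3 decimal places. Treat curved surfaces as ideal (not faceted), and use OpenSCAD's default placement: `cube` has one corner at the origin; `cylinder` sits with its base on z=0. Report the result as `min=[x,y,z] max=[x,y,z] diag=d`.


min=[-15.800,-6.100,14.800] max=[24.900,35.100,28.900] diag=59.605

A = translate([2.2, 11.9, 14.8]) cylinder(h=6, r=18) → bbox [-15.8,-6.1,14.8] .. [20.2,29.9,20.8]
B = cube([4.7, 5.2, 8.1]) → bbox [0,0,0] .. [4.7,5.2,8.1]
lo = A.lo+B.lo = [-15.8+0, -6.1+0, 14.8+0] = [-15.800,-6.100,14.800]
hi = A.hi+B.hi = [20.2+4.7, 29.9+5.2, 20.8+8.1] = [24.900,35.100,28.900]
diag = √(40.7²+41.2²+14.1²) = √3552.74 = 59.605


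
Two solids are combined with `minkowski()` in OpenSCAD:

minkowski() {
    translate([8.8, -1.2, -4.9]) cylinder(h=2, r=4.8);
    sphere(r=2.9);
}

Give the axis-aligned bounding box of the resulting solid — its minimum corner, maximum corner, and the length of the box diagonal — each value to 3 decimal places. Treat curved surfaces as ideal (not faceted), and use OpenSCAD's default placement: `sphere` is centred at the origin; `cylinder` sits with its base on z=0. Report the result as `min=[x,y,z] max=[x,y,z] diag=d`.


min=[1.100,-8.900,-7.800] max=[16.500,6.500,0.000] diag=23.134

A = translate([8.8, -1.2, -4.9]) cylinder(h=2, r=4.8) → bbox [4,-6,-4.9] .. [13.6,3.6,-2.9]
B = sphere(r=2.9) → bbox [-2.9,-2.9,-2.9] .. [2.9,2.9,2.9]
lo = A.lo+B.lo = [4-2.9, -6-2.9, -4.9-2.9] = [1.100,-8.900,-7.800]
hi = A.hi+B.hi = [13.6+2.9, 3.6+2.9, -2.9+2.9] = [16.500,6.500,0.000]
diag = √(15.4²+15.4²+7.8²) = √535.16 = 23.134


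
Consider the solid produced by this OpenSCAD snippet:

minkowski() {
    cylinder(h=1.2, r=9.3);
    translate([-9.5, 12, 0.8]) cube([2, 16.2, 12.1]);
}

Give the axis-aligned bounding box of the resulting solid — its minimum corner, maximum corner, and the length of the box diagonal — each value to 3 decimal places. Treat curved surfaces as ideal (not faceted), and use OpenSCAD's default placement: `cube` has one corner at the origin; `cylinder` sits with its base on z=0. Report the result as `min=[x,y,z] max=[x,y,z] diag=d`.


min=[-18.800,2.700,0.800] max=[1.800,37.500,14.100] diag=42.571

A = translate([-9.5, 12, 0.8]) cube([2, 16.2, 12.1]) → bbox [-9.5,12,0.8] .. [-7.5,28.2,12.9]
B = cylinder(h=1.2, r=9.3) → bbox [-9.3,-9.3,0] .. [9.3,9.3,1.2]
lo = A.lo+B.lo = [-9.5-9.3, 12-9.3, 0.8+0] = [-18.800,2.700,0.800]
hi = A.hi+B.hi = [-7.5+9.3, 28.2+9.3, 12.9+1.2] = [1.800,37.500,14.100]
diag = √(20.6²+34.8²+13.3²) = √1812.29 = 42.571


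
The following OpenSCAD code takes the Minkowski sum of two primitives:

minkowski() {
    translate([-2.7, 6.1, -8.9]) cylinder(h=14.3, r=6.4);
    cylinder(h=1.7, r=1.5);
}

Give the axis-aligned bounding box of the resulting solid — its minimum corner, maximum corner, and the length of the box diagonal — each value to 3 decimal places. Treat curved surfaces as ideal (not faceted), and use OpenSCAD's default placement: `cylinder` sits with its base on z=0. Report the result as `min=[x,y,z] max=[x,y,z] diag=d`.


A = translate([-2.7, 6.1, -8.9]) cylinder(h=14.3, r=6.4) → bbox [-9.1,-0.3,-8.9] .. [3.7,12.5,5.4]
B = cylinder(h=1.7, r=1.5) → bbox [-1.5,-1.5,0] .. [1.5,1.5,1.7]
lo = A.lo+B.lo = [-9.1-1.5, -0.3-1.5, -8.9+0] = [-10.600,-1.800,-8.900]
hi = A.hi+B.hi = [3.7+1.5, 12.5+1.5, 5.4+1.7] = [5.200,14.000,7.100]
diag = √(15.8²+15.8²+16²) = √755.28 = 27.482

min=[-10.600,-1.800,-8.900] max=[5.200,14.000,7.100] diag=27.482


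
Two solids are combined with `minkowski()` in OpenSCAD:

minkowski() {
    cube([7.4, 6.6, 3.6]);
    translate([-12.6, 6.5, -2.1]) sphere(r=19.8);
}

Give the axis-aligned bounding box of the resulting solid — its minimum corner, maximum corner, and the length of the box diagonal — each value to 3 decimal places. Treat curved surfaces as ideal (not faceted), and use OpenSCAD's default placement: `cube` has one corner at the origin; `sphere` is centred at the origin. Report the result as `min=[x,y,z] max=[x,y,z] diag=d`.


A = translate([-12.6, 6.5, -2.1]) sphere(r=19.8) → bbox [-32.4,-13.3,-21.9] .. [7.2,26.3,17.7]
B = cube([7.4, 6.6, 3.6]) → bbox [0,0,0] .. [7.4,6.6,3.6]
lo = A.lo+B.lo = [-32.4+0, -13.3+0, -21.9+0] = [-32.400,-13.300,-21.900]
hi = A.hi+B.hi = [7.2+7.4, 26.3+6.6, 17.7+3.6] = [14.600,32.900,21.300]
diag = √(47²+46.2²+43.2²) = √6209.68 = 78.802

min=[-32.400,-13.300,-21.900] max=[14.600,32.900,21.300] diag=78.802


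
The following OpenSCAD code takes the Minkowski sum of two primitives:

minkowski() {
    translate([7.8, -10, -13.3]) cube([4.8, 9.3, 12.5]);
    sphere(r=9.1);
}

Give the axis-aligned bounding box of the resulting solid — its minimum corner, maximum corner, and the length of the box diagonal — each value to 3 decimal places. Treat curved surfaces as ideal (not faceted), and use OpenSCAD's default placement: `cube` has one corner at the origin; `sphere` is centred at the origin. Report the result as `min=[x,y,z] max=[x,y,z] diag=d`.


A = translate([7.8, -10, -13.3]) cube([4.8, 9.3, 12.5]) → bbox [7.8,-10,-13.3] .. [12.6,-0.7,-0.8]
B = sphere(r=9.1) → bbox [-9.1,-9.1,-9.1] .. [9.1,9.1,9.1]
lo = A.lo+B.lo = [7.8-9.1, -10-9.1, -13.3-9.1] = [-1.300,-19.100,-22.400]
hi = A.hi+B.hi = [12.6+9.1, -0.7+9.1, -0.8+9.1] = [21.700,8.400,8.300]
diag = √(23²+27.5²+30.7²) = √2227.74 = 47.199

min=[-1.300,-19.100,-22.400] max=[21.700,8.400,8.300] diag=47.199


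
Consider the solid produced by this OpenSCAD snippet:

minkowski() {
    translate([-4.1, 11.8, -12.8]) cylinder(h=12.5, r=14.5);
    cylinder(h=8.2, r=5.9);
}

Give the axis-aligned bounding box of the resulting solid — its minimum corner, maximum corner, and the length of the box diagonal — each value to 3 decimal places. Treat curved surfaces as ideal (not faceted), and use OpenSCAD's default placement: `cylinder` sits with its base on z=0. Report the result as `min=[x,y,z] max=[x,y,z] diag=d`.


A = translate([-4.1, 11.8, -12.8]) cylinder(h=12.5, r=14.5) → bbox [-18.6,-2.7,-12.8] .. [10.4,26.3,-0.3]
B = cylinder(h=8.2, r=5.9) → bbox [-5.9,-5.9,0] .. [5.9,5.9,8.2]
lo = A.lo+B.lo = [-18.6-5.9, -2.7-5.9, -12.8+0] = [-24.500,-8.600,-12.800]
hi = A.hi+B.hi = [10.4+5.9, 26.3+5.9, -0.3+8.2] = [16.300,32.200,7.900]
diag = √(40.8²+40.8²+20.7²) = √3757.77 = 61.301

min=[-24.500,-8.600,-12.800] max=[16.300,32.200,7.900] diag=61.301


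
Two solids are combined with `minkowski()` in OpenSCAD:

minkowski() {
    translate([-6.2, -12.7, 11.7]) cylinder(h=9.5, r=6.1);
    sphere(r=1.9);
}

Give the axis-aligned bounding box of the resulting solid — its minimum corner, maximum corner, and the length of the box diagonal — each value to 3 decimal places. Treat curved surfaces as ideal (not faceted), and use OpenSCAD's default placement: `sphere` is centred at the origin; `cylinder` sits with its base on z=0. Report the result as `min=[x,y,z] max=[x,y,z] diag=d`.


min=[-14.200,-20.700,9.800] max=[1.800,-4.700,23.100] diag=26.247

A = translate([-6.2, -12.7, 11.7]) cylinder(h=9.5, r=6.1) → bbox [-12.3,-18.8,11.7] .. [-0.1,-6.6,21.2]
B = sphere(r=1.9) → bbox [-1.9,-1.9,-1.9] .. [1.9,1.9,1.9]
lo = A.lo+B.lo = [-12.3-1.9, -18.8-1.9, 11.7-1.9] = [-14.200,-20.700,9.800]
hi = A.hi+B.hi = [-0.1+1.9, -6.6+1.9, 21.2+1.9] = [1.800,-4.700,23.100]
diag = √(16²+16²+13.3²) = √688.89 = 26.247


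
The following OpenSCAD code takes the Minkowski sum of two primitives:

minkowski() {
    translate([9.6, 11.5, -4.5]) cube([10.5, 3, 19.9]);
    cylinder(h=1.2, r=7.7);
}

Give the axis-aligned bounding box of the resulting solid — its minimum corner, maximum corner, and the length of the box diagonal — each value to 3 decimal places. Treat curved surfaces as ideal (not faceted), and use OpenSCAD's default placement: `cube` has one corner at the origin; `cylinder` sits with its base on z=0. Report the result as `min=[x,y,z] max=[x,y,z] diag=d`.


min=[1.900,3.800,-4.500] max=[27.800,22.200,16.600] diag=38.139

A = translate([9.6, 11.5, -4.5]) cube([10.5, 3, 19.9]) → bbox [9.6,11.5,-4.5] .. [20.1,14.5,15.4]
B = cylinder(h=1.2, r=7.7) → bbox [-7.7,-7.7,0] .. [7.7,7.7,1.2]
lo = A.lo+B.lo = [9.6-7.7, 11.5-7.7, -4.5+0] = [1.900,3.800,-4.500]
hi = A.hi+B.hi = [20.1+7.7, 14.5+7.7, 15.4+1.2] = [27.800,22.200,16.600]
diag = √(25.9²+18.4²+21.1²) = √1454.58 = 38.139


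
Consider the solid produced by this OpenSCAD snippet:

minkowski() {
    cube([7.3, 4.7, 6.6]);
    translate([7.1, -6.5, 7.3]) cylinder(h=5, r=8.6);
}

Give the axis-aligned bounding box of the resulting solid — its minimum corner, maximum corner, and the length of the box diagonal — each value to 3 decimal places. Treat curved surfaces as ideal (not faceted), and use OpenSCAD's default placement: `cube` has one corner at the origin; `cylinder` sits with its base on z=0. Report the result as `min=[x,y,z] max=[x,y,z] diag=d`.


A = translate([7.1, -6.5, 7.3]) cylinder(h=5, r=8.6) → bbox [-1.5,-15.1,7.3] .. [15.7,2.1,12.3]
B = cube([7.3, 4.7, 6.6]) → bbox [0,0,0] .. [7.3,4.7,6.6]
lo = A.lo+B.lo = [-1.5+0, -15.1+0, 7.3+0] = [-1.500,-15.100,7.300]
hi = A.hi+B.hi = [15.7+7.3, 2.1+4.7, 12.3+6.6] = [23.000,6.800,18.900]
diag = √(24.5²+21.9²+11.6²) = √1214.42 = 34.849

min=[-1.500,-15.100,7.300] max=[23.000,6.800,18.900] diag=34.849


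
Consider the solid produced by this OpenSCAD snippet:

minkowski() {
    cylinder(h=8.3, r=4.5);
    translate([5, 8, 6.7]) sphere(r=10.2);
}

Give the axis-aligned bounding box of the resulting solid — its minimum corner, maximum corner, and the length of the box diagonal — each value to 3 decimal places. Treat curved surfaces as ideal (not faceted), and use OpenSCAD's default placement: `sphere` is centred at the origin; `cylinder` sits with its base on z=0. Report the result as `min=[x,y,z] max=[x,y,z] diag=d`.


A = translate([5, 8, 6.7]) sphere(r=10.2) → bbox [-5.2,-2.2,-3.5] .. [15.2,18.2,16.9]
B = cylinder(h=8.3, r=4.5) → bbox [-4.5,-4.5,0] .. [4.5,4.5,8.3]
lo = A.lo+B.lo = [-5.2-4.5, -2.2-4.5, -3.5+0] = [-9.700,-6.700,-3.500]
hi = A.hi+B.hi = [15.2+4.5, 18.2+4.5, 16.9+8.3] = [19.700,22.700,25.200]
diag = √(29.4²+29.4²+28.7²) = √2552.41 = 50.521

min=[-9.700,-6.700,-3.500] max=[19.700,22.700,25.200] diag=50.521


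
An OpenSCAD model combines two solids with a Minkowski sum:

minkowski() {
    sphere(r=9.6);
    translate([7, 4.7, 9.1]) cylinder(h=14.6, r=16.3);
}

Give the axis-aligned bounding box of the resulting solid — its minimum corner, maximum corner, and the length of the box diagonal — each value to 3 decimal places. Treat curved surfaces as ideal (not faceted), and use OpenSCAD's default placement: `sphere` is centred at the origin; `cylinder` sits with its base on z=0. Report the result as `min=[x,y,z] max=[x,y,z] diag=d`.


min=[-18.900,-21.200,-0.500] max=[32.900,30.600,33.300] diag=80.678

A = translate([7, 4.7, 9.1]) cylinder(h=14.6, r=16.3) → bbox [-9.3,-11.6,9.1] .. [23.3,21,23.7]
B = sphere(r=9.6) → bbox [-9.6,-9.6,-9.6] .. [9.6,9.6,9.6]
lo = A.lo+B.lo = [-9.3-9.6, -11.6-9.6, 9.1-9.6] = [-18.900,-21.200,-0.500]
hi = A.hi+B.hi = [23.3+9.6, 21+9.6, 23.7+9.6] = [32.900,30.600,33.300]
diag = √(51.8²+51.8²+33.8²) = √6508.92 = 80.678


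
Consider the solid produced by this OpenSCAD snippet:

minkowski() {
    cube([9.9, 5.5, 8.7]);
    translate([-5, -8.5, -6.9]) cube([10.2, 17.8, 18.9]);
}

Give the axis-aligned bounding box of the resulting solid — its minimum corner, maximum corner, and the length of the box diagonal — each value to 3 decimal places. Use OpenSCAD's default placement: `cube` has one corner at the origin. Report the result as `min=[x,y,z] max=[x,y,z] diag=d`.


min=[-5.000,-8.500,-6.900] max=[15.100,14.800,20.700] diag=41.336

A = translate([-5, -8.5, -6.9]) cube([10.2, 17.8, 18.9]) → bbox [-5,-8.5,-6.9] .. [5.2,9.3,12]
B = cube([9.9, 5.5, 8.7]) → bbox [0,0,0] .. [9.9,5.5,8.7]
lo = A.lo+B.lo = [-5+0, -8.5+0, -6.9+0] = [-5.000,-8.500,-6.900]
hi = A.hi+B.hi = [5.2+9.9, 9.3+5.5, 12+8.7] = [15.100,14.800,20.700]
diag = √(20.1²+23.3²+27.6²) = √1708.66 = 41.336
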